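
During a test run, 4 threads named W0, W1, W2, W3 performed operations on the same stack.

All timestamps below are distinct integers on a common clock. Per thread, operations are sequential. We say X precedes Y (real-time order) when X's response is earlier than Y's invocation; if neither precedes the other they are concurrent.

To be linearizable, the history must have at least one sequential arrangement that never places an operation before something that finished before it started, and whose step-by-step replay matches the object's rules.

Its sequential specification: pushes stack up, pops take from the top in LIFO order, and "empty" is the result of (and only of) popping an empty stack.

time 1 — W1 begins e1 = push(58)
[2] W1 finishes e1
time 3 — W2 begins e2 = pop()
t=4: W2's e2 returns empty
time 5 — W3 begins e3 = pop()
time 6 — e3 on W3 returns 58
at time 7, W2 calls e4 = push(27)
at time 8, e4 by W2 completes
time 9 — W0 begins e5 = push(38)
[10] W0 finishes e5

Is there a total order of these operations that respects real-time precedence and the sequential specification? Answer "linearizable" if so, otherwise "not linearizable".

not linearizable

already the first 4 events (up to e2's response at time 4) admit no linearization; the first 3 still do
a single order respects real time; the 2 completed stack operations fail replay along it
sample order e1, e2 stalls at step 2 — e2 pop() → empty has no legal effect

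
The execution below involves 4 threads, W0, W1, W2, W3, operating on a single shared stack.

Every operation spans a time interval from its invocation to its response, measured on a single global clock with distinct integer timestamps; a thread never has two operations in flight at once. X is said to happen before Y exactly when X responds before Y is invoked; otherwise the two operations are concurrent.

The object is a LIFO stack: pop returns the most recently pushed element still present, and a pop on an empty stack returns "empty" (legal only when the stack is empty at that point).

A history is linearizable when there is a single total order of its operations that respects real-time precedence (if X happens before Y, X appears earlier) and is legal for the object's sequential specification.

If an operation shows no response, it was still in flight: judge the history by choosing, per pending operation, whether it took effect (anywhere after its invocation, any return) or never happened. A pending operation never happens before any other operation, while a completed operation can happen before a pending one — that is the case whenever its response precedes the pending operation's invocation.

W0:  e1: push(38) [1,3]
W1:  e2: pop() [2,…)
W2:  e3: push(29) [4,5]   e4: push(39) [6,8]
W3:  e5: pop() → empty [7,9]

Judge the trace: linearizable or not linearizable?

events 1..8 are fine; event 9 — the response of e5 at time 9 — makes the prefix non-linearizable
4 completed operations, 2 real-time-consistent orders — every stack replay fails
completion choices over the 1 pending operation (e2) were checked; none helps
sample order e1, e3, e4, e5 (pending dropped) stalls at step 4 — e5 pop() → empty has no legal effect
sample order e1, e3, e5, e4 (pending dropped) stalls at step 3 — e5 pop() → empty has no legal effect

not linearizable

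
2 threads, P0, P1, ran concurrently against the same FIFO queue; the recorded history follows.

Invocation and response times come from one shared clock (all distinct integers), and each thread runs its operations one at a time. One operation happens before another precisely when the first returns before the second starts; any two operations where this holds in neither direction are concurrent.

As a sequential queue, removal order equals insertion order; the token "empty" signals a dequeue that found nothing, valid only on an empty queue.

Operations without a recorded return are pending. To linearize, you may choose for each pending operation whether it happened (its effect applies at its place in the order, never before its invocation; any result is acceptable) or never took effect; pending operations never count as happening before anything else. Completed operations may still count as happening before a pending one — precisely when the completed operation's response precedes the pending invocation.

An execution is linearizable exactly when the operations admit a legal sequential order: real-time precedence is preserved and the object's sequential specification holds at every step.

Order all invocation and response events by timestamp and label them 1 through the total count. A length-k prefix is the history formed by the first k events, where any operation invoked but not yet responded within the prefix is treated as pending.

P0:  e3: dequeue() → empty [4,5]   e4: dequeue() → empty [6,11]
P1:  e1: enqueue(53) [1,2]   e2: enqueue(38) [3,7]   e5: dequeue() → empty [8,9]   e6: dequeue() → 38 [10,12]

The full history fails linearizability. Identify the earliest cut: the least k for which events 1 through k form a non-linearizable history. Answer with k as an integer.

events 1..4 are linearizable; a witness order is e1:
1. e1 enqueue(53), leaving queue <53>
event 5 — e3's response, time 5 — after it, nothing linearizes
completion choices over the 1 pending operation (e2) were checked; none helps
sample order e1, e3 (pending dropped) stalls at step 2 — e3 dequeue() → empty has no legal effect

5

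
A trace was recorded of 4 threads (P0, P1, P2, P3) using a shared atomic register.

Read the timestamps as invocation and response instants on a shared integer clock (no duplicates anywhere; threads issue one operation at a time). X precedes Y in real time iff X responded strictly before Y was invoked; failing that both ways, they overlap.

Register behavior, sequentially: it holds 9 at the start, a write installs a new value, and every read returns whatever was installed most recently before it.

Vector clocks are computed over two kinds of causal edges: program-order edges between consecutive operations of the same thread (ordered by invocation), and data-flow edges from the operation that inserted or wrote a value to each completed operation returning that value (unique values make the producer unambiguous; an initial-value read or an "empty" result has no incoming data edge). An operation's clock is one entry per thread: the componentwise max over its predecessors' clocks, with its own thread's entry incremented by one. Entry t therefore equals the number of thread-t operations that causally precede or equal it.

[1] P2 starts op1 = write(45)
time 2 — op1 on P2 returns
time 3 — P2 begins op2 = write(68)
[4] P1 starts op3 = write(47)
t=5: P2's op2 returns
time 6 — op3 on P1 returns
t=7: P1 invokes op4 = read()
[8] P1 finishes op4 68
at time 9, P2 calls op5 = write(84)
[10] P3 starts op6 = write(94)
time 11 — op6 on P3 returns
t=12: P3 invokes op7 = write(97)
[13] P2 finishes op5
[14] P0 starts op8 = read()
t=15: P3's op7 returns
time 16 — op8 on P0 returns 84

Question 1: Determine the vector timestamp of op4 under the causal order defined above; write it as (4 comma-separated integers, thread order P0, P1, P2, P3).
op6 (invocation 10): nothing precedes it; P3's component alone gives (0, 0, 0, 1)
op1 (invocation 1): nothing precedes it; P2's component alone gives (0, 0, 1, 0)
op3 (invocation 4): nothing precedes it; P1's component alone gives (0, 1, 0, 0)
VC(op7, invoked at 12): max of VC(op6)=(0, 0, 0, 1), then +1 on thread P3 → (0, 0, 0, 2)
VC(op2, invoked at 3): max of VC(op1)=(0, 0, 1, 0), then +1 on thread P2 → (0, 0, 2, 0)
VC(op5, invoked at 9): max of VC(op2)=(0, 0, 2, 0), then +1 on thread P2 → (0, 0, 3, 0)
VC(op4, invoked at 7): max of VC(op2)=(0, 0, 2, 0), VC(op3)=(0, 1, 0, 0), then +1 on thread P1 → (0, 2, 2, 0)
VC(op8, invoked at 14): max of VC(op5)=(0, 0, 3, 0), then +1 on thread P0 → (1, 0, 3, 0)
target: VC(op4) = (0, 2, 2, 0)

(0, 2, 2, 0)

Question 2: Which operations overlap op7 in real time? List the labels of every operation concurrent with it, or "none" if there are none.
concurrent with op7 ([12,15]): every op whose interval crosses 12..15
op1 [1,2]: before
op2 [3,5]: before
op3 [4,6]: before
op4 [7,8]: before
op5 [9,13]: concurrent
op6 [10,11]: before
op8 [14,16]: concurrent

op5, op8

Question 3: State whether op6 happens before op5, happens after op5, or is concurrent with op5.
op6 spans [10,11], op5 spans [9,13]
the intervals overlap in both directions

concurrent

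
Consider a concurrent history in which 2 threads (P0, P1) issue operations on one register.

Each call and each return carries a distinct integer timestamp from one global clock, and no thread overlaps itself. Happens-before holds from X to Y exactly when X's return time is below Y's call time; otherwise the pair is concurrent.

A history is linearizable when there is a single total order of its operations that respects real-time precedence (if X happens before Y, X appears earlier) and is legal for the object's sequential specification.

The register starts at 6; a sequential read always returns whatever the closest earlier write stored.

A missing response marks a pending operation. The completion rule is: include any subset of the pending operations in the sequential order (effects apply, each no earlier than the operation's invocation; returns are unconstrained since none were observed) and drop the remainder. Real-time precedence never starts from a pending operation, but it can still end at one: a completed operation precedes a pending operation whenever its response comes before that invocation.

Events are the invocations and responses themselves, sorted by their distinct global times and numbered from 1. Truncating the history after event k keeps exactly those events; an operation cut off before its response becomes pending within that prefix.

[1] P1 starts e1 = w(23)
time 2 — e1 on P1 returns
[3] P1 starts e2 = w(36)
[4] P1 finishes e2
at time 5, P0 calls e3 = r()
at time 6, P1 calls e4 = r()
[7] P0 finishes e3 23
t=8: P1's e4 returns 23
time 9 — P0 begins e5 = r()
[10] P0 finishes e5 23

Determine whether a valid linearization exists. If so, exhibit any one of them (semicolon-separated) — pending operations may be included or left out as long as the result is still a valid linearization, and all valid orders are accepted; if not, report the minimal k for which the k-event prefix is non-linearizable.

already the first 7 events (up to e3's response at time 7) admit no linearization; the first 6 still do
the sole real-time-consistent order of 3 completed operations fails the register replay
completion choices over the 1 pending operation (e4) were checked; none helps
take e1, e2, e3 (pending dropped): step 3 already fails, because e3 r() → 23 cannot occur there

not linearizable — minimal violating prefix: 7 events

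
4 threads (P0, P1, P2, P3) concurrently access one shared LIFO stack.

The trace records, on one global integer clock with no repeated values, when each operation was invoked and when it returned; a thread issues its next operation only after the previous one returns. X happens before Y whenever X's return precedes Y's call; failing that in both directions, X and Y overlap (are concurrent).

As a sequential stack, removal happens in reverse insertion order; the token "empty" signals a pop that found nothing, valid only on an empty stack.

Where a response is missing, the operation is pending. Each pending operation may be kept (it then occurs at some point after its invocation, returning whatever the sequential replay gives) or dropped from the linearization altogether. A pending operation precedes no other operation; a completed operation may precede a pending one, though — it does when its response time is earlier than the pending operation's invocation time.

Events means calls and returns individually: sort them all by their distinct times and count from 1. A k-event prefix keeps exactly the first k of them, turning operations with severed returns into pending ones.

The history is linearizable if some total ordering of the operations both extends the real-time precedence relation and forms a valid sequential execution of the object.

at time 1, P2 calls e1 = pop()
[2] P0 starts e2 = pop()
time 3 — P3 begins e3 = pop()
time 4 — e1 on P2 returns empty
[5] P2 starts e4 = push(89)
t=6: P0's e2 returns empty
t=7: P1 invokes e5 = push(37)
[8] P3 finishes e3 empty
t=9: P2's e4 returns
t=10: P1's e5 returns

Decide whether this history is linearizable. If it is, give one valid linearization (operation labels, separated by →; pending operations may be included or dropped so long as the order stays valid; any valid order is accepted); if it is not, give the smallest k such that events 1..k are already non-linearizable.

linearizable — witness: e1 → e2 → e3 → e4 → e5

after step 1 (e1 pop() → empty): stack <>
after step 2 (e2 pop() → empty): stack <>
after step 3 (e3 pop() → empty): stack <>
after step 4 (e4 push(89)): stack <89>
after step 5 (e5 push(37)): stack <89,37>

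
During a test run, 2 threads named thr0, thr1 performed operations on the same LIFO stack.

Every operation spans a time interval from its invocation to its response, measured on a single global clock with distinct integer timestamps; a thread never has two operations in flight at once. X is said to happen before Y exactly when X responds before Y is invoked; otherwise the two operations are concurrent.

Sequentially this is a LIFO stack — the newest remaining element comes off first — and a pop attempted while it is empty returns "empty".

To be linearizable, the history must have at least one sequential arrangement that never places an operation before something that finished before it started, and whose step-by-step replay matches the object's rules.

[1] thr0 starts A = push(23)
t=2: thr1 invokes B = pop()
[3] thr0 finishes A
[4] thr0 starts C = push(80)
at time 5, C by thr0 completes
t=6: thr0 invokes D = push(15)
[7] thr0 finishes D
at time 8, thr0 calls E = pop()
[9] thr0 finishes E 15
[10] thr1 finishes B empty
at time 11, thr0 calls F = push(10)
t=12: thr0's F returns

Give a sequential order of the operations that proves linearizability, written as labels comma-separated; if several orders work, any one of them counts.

step 1: B pop() → empty — stack <>
step 2: A push(23) — stack <23>
step 3: C push(80) — stack <23,80>
step 4: D push(15) — stack <23,80,15>
step 5: E pop() → 15 — stack <23,80>
step 6: F push(10) — stack <23,80,10>

B, A, C, D, E, F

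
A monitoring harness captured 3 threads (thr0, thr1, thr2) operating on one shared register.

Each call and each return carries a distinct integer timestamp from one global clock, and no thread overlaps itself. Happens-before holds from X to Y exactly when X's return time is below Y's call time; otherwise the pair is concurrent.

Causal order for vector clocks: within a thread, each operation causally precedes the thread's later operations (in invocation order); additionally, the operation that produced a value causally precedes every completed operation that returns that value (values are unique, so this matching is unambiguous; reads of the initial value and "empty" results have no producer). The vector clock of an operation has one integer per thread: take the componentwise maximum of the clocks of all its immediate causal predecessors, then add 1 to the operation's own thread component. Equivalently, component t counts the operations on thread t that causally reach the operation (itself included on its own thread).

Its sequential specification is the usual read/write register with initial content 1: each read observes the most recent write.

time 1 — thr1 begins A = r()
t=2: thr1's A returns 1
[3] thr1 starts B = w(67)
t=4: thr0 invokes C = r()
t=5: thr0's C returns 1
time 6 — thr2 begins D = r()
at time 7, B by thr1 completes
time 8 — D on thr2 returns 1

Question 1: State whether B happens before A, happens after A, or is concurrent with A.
B spans [3,7], A spans [1,2]
resp(A)=2 < inv(B)=3

after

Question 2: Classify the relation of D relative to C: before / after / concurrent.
D spans [6,8], C spans [4,5]
resp(C)=5 < inv(D)=6

after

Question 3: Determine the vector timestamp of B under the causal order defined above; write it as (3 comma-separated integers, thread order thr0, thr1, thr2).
root op D, invoked 6: fresh clock plus thr2's own tick → (0, 0, 1)
root op A, invoked 1: fresh clock plus thr1's own tick → (0, 1, 0)
root op C, invoked 4: fresh clock plus thr0's own tick → (1, 0, 0)
from VC(A)=(0, 1, 0), B (invoked 3) maxes components and bumps thr1 → (0, 2, 0)
target: VC(B) = (0, 2, 0)

(0, 2, 0)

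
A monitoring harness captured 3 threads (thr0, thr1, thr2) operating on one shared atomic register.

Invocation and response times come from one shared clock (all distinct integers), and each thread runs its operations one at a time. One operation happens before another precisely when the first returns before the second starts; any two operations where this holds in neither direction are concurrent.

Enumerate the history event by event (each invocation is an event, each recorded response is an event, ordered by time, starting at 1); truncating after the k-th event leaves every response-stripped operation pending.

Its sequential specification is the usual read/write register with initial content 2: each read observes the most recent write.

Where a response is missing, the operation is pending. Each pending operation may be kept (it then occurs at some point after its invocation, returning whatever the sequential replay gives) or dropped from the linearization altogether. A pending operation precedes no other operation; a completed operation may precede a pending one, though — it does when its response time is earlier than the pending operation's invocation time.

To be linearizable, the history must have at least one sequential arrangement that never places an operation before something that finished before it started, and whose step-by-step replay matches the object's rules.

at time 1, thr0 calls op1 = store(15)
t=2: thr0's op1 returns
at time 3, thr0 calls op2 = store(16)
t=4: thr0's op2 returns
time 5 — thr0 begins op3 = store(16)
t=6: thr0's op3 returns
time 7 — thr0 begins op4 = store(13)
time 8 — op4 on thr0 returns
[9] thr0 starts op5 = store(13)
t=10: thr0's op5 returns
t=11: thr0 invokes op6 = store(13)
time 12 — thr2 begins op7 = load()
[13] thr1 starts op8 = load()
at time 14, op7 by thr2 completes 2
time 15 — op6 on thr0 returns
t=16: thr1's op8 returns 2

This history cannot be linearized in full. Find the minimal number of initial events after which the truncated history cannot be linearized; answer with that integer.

14

events 1..13 are linearizable, e.g. via op1, op2, op3, op4, op5:
1. op1 store(15), leaving value 15
2. op2 store(16), leaving value 16
3. op3 store(16), leaving value 16
4. op4 store(13), leaving value 13
5. op5 store(13), leaving value 13
event 14 — op7's response, time 14 — after it, nothing linearizes
no completion choice of the 2 pending operations (op6, op8) rescues it — every subset was tried
take op1, op2, op3, op4, op5, op7 (pending dropped): step 6 already fails, because op7 load() → 2 cannot occur there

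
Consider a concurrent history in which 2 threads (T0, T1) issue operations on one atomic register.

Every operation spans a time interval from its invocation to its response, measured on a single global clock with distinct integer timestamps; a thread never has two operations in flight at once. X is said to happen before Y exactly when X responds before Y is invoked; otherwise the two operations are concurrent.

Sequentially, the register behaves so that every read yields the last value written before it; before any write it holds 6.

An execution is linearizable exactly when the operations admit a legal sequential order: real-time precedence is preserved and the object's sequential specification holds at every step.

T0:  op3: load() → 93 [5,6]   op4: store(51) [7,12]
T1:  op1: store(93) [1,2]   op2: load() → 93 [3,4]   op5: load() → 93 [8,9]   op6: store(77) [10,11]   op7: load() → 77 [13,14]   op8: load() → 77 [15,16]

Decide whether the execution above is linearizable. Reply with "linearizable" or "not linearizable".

linearizable

one valid linearization: op1, op2, op3, op5, op4, op6, op7, op8
step 1: op1 store(93) — value 93
step 2: op2 load() → 93 — value 93
step 3: op3 load() → 93 — value 93
step 4: op5 load() → 93 — value 93
step 5: op4 store(51) — value 51
step 6: op6 store(77) — value 77
step 7: op7 load() → 77 — value 77
step 8: op8 load() → 77 — value 77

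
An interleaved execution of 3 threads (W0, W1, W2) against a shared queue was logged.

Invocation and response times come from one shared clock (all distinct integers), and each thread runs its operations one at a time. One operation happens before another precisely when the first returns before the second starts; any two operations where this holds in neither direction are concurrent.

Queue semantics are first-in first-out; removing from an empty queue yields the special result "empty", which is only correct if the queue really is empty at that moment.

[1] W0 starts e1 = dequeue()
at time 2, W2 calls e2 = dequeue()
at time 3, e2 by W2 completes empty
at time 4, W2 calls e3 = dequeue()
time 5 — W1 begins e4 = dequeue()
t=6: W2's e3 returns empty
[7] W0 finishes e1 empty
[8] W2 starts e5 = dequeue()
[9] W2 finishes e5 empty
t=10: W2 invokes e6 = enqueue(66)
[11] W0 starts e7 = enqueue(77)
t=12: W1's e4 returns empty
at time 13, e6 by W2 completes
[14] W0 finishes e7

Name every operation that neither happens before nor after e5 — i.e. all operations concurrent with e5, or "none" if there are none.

e5 runs from 8 to 9; window-overlapping ops are concurrent
e1 [1,7]: before
e2 [2,3]: before
e3 [4,6]: before
e4 [5,12]: concurrent
e6 [10,13]: after
e7 [11,14]: after

e4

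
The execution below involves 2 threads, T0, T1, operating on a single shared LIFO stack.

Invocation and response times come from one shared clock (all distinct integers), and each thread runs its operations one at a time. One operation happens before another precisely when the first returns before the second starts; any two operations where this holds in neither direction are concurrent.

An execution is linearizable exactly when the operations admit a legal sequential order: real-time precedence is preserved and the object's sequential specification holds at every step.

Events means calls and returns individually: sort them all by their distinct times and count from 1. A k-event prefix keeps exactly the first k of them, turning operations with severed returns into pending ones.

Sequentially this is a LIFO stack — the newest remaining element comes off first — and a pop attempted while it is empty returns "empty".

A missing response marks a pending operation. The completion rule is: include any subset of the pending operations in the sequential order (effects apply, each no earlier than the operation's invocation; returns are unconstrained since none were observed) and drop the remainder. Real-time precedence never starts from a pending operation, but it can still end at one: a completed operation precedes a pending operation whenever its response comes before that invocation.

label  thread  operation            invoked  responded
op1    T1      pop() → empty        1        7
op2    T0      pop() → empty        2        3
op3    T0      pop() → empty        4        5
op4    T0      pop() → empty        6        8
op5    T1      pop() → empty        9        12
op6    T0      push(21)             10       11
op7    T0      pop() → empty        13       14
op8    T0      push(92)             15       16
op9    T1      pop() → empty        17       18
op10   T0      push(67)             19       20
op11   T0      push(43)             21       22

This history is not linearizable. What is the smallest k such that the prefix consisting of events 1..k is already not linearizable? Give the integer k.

14

events 1..13 are still linearizable — one witness is op1, op2, op3, op4, op5, op6:
1. op1 pop() → empty, leaving stack <>
2. op2 pop() → empty, leaving stack <>
3. op3 pop() → empty, leaving stack <>
4. op4 pop() → empty, leaving stack <>
5. op5 pop() → empty, leaving stack <>
6. op6 push(21), leaving stack <21>
adding event 14 (op7 responds at 14) leaves no legal real-time order
sample order op1, op2, op3, op4, op5, op6, op7 stalls at step 7 — op7 pop() → empty has no legal effect
sample order op1, op2, op3, op4, op6, op5, op7 stalls at step 6 — op5 pop() → empty has no legal effect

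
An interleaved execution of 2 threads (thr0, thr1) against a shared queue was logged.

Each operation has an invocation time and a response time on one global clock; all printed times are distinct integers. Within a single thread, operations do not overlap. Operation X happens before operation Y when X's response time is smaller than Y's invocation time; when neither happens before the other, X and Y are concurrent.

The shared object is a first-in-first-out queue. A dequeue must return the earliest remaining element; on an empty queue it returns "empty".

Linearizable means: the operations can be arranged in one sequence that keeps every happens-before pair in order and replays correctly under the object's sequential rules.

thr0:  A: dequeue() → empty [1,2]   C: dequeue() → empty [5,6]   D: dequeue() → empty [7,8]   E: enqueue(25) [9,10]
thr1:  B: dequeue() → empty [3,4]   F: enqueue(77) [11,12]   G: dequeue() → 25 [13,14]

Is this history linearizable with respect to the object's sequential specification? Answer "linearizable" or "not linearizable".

linearizable

witness order: A, B, C, D, E, F, G
step 1: A dequeue() → empty — queue <>
step 2: B dequeue() → empty — queue <>
step 3: C dequeue() → empty — queue <>
step 4: D dequeue() → empty — queue <>
step 5: E enqueue(25) — queue <25>
step 6: F enqueue(77) — queue <25,77>
step 7: G dequeue() → 25 — queue <77>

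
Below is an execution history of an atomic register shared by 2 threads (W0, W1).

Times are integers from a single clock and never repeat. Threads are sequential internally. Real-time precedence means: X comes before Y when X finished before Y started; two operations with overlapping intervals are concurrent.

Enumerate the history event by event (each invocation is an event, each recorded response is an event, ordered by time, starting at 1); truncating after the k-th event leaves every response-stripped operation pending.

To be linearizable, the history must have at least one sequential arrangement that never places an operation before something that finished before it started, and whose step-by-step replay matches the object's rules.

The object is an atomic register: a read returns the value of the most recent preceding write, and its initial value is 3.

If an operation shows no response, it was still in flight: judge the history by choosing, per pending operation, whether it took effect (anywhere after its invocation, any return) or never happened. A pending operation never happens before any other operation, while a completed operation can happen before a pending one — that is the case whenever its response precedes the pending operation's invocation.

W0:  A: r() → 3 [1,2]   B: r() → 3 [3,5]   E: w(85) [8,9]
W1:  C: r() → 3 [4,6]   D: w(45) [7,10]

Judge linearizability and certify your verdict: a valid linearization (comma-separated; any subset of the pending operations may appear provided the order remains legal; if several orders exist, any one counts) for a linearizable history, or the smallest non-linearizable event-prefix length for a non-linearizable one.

1. A r() → 3, leaving value 3
2. B r() → 3, leaving value 3
3. C r() → 3, leaving value 3
4. D w(45), leaving value 45
5. E w(85), leaving value 85

linearizable — witness: A, B, C, D, E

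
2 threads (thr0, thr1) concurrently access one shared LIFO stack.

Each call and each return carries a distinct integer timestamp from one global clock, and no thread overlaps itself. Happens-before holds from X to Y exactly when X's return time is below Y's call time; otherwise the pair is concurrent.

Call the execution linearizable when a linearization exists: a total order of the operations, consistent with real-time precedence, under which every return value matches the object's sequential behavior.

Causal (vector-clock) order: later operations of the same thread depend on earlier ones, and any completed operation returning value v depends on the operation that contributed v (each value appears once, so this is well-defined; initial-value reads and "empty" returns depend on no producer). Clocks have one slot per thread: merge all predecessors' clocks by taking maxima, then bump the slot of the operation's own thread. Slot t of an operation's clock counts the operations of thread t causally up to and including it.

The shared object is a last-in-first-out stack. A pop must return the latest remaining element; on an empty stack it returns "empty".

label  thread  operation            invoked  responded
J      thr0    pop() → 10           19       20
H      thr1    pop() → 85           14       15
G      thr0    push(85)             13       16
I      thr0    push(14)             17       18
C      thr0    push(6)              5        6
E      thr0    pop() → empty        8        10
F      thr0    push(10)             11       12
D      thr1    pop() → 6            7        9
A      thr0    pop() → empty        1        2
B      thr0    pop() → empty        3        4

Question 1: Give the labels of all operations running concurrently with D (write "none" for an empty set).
overlap test against D [7,9]: concurrent iff the interval meets 7..9
A [1,2]: before
B [3,4]: before
C [5,6]: before
E [8,10]: concurrent
F [11,12]: after
G [13,16]: after
H [14,15]: after
I [17,18]: after
J [19,20]: after

E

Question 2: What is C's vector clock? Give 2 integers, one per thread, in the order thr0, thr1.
VC(A, invoked at 1): no causal predecessors; +1 on thr0 → (1, 0)
from VC(A)=(1, 0), B (invoked 3) maxes components and bumps thr0 → (2, 0)
from VC(B)=(2, 0), C (invoked 5) maxes components and bumps thr0 → (3, 0)
from VC(C)=(3, 0), D (invoked 7) maxes components and bumps thr1 → (3, 1)
from VC(C)=(3, 0), E (invoked 8) maxes components and bumps thr0 → (4, 0)
from VC(E)=(4, 0), F (invoked 11) maxes components and bumps thr0 → (5, 0)
from VC(F)=(5, 0), G (invoked 13) maxes components and bumps thr0 → (6, 0)
from VC(G)=(6, 0), I (invoked 17) maxes components and bumps thr0 → (7, 0)
from VC(D)=(3, 1), VC(G)=(6, 0), H (invoked 14) maxes components and bumps thr1 → (6, 2)
from VC(F)=(5, 0), VC(I)=(7, 0), J (invoked 19) maxes components and bumps thr0 → (8, 0)
target: VC(C) = (3, 0)

(3, 0)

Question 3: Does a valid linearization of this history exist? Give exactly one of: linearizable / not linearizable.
prefix check: 1..19 passes, 1..20 fails once J's time-20 response joins
no legal order exists: 4 real-time-consistent candidates over 10 completed LIFO stack operations, all rejected
sample order A, B, C, D, E, F, G, H, I, J stalls at step 10 — J pop() → 10 has no legal effect
sample order A, B, C, D, E, F, H, G, I, J stalls at step 7 — H pop() → 85 has no legal effect

not linearizable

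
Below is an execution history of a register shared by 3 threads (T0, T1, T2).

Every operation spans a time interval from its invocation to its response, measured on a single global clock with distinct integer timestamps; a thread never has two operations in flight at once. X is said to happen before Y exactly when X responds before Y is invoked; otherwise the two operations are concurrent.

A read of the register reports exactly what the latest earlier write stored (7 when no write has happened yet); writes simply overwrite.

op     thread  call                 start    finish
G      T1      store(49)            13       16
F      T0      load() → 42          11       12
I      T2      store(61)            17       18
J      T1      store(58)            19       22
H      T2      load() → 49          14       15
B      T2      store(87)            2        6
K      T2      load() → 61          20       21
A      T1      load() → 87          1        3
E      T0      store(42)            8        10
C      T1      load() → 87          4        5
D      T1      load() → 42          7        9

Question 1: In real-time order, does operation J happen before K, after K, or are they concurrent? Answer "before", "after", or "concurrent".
Answer: concurrent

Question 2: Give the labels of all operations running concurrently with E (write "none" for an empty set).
Answer: D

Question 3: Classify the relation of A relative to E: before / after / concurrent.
Answer: before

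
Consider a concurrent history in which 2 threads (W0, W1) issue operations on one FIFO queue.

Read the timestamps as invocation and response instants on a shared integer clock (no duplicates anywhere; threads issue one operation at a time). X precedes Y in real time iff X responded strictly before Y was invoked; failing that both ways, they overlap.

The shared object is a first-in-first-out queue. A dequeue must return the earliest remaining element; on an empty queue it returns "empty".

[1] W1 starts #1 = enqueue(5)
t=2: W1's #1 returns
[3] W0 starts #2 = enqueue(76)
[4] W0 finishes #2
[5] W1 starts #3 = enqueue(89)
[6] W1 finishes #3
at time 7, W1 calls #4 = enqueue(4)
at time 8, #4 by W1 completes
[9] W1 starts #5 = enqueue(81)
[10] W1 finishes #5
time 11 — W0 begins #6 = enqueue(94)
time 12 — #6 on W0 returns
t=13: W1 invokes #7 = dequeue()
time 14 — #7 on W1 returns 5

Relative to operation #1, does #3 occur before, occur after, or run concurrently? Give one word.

after

#3 spans [5,6], #1 spans [1,2]
resp(#1)=2 < inv(#3)=5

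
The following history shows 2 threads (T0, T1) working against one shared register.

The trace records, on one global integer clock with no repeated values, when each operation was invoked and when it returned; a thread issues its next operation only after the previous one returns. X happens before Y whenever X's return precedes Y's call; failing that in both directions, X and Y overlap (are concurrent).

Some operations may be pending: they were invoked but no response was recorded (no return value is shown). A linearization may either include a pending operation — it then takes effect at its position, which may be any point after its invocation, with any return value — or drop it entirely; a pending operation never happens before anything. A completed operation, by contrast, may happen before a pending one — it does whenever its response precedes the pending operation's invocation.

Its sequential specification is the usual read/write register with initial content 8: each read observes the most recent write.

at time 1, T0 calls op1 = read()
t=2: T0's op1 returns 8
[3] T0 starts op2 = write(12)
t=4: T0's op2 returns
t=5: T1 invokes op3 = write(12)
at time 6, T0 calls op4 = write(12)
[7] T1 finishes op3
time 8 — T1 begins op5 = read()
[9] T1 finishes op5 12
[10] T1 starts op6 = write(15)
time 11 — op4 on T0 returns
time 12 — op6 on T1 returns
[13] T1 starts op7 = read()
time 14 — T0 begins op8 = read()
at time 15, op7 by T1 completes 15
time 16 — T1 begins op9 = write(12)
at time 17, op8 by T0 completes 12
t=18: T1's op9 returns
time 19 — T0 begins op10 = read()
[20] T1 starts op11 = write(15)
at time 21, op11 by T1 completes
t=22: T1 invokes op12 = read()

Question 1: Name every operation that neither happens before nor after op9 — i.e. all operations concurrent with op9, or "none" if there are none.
Answer: op8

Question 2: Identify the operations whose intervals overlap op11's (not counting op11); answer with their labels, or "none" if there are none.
Answer: op10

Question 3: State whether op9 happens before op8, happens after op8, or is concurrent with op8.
Answer: concurrent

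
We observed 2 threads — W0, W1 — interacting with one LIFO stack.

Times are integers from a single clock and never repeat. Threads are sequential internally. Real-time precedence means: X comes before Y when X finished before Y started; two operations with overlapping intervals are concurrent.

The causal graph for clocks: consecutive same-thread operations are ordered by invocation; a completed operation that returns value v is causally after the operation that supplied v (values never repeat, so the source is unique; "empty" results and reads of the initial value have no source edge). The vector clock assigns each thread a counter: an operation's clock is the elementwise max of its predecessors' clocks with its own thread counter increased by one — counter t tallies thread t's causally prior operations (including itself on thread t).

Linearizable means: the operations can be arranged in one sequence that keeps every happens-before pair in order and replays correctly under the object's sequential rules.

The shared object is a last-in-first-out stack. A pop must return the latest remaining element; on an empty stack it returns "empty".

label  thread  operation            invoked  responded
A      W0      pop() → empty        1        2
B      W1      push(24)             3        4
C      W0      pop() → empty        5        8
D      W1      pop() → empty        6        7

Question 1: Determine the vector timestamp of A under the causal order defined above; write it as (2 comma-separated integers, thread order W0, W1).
Answer: (1, 0)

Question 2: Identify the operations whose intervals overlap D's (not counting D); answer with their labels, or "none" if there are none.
Answer: C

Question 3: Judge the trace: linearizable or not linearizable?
cut after 7 events: linearizable; cut after 8 events (C responds, time 8): not linearizable
checked exhaustively: 2 real-time-consistent orders of 4 completed operations, zero legal LIFO stack replays
for example A, B, C, D fails at step 3: C pop() → empty is not legal there
for example A, B, D, C fails at step 3: D pop() → empty is not legal there

not linearizable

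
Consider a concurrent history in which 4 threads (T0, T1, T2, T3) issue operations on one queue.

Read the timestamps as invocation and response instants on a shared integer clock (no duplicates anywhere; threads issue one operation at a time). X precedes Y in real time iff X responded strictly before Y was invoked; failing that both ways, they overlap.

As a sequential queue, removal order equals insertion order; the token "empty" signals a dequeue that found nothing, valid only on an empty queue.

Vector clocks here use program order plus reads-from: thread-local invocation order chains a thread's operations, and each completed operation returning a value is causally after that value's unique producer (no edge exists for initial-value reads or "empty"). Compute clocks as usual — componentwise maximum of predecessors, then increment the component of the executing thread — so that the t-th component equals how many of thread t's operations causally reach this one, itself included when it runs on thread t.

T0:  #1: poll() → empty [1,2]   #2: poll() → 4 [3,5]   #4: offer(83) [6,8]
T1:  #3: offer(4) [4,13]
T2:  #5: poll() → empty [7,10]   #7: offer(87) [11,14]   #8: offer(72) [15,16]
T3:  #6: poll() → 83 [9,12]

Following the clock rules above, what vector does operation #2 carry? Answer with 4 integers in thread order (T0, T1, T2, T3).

#5, invoked 7, has no incoming edges; only T2's bump applies → (0, 0, 1, 0)
#3, invoked 4, has no incoming edges; only T1's bump applies → (0, 1, 0, 0)
#1, invoked 1, has no incoming edges; only T0's bump applies → (1, 0, 0, 0)
#7, invoked 11, takes VC(#5)=(0, 0, 1, 0) under max, adds 1 for T2 → (0, 0, 2, 0)
#8, invoked 15, takes VC(#7)=(0, 0, 2, 0) under max, adds 1 for T2 → (0, 0, 3, 0)
#2, invoked 3, takes VC(#1)=(1, 0, 0, 0), VC(#3)=(0, 1, 0, 0) under max, adds 1 for T0 → (2, 1, 0, 0)
#4, invoked 6, takes VC(#2)=(2, 1, 0, 0) under max, adds 1 for T0 → (3, 1, 0, 0)
#6, invoked 9, takes VC(#4)=(3, 1, 0, 0) under max, adds 1 for T3 → (3, 1, 0, 1)
target: VC(#2) = (2, 1, 0, 0)

(2, 1, 0, 0)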